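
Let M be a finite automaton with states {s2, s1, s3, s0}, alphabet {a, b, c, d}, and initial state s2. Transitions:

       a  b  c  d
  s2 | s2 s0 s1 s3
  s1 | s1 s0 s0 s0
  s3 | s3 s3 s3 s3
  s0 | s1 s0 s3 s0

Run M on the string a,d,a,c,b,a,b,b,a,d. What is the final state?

Trace: s2 -a-> s2 -d-> s3 -a-> s3 -c-> s3 -b-> s3 -a-> s3 -b-> s3 -b-> s3 -a-> s3 -d-> s3

s3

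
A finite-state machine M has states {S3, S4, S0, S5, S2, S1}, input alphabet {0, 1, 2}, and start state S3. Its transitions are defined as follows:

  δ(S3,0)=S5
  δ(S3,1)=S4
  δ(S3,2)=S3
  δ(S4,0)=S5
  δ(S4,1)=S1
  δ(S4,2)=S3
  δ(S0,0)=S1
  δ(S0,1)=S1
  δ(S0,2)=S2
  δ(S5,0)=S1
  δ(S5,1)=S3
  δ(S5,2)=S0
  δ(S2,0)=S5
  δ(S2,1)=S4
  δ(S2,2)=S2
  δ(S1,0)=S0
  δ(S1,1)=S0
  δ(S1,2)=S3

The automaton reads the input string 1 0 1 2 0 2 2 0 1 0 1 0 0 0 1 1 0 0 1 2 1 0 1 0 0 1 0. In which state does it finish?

S1

start at S3
read '1': S3 → S4
read '0': S4 → S5
read '1': S5 → S3
read '2': S3 → S3
read '0': S3 → S5
read '2': S5 → S0
read '2': S0 → S2
read '0': S2 → S5
read '1': S5 → S3
read '0': S3 → S5
read '1': S5 → S3
read '0': S3 → S5
read '0': S5 → S1
read '0': S1 → S0
read '1': S0 → S1
read '1': S1 → S0
read '0': S0 → S1
read '0': S1 → S0
read '1': S0 → S1
read '2': S1 → S3
read '1': S3 → S4
read '0': S4 → S5
read '1': S5 → S3
read '0': S3 → S5
read '0': S5 → S1
read '1': S1 → S0
read '0': S0 → S1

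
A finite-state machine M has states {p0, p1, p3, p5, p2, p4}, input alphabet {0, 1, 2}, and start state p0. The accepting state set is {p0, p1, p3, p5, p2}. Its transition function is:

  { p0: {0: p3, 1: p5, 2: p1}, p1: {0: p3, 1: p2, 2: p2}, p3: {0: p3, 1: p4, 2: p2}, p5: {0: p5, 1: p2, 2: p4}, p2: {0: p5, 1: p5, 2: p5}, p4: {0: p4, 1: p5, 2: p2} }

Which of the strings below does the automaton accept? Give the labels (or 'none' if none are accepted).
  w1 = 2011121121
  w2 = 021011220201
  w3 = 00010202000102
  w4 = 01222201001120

w1: p0 → p1 → p3 → p4 → p5 → p2 → p5 → p2 → p5 → p4 → p5  → end p5, accepted
w2: p0 → p3 → p2 → p5 → p5 → p2 → p5 → p4 → p2 → p5 → p4 → p4 → p5  → end p5, accepted
w3: p0 → p3 → p3 → p3 → p4 → p4 → p2 → p5 → p4 → p4 → p4 → p4 → p5 → p5 → p4  → end p4, rejected
w4: p0 → p3 → p4 → p2 → p5 → p4 → p2 → p5 → p2 → p5 → p5 → p2 → p5 → p4 → p4  → end p4, rejected

w1, w2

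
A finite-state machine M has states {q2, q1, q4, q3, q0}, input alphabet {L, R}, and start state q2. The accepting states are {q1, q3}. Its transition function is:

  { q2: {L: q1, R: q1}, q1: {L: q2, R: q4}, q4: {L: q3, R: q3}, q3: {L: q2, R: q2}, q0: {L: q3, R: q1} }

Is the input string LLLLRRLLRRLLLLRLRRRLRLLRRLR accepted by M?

start at q2
read 'L': q2 → q1
read 'L': q1 → q2
read 'L': q2 → q1
read 'L': q1 → q2
read 'R': q2 → q1
read 'R': q1 → q4
read 'L': q4 → q3
read 'L': q3 → q2
read 'R': q2 → q1
read 'R': q1 → q4
read 'L': q4 → q3
read 'L': q3 → q2
read 'L': q2 → q1
read 'L': q1 → q2
read 'R': q2 → q1
read 'L': q1 → q2
read 'R': q2 → q1
read 'R': q1 → q4
read 'R': q4 → q3
read 'L': q3 → q2
read 'R': q2 → q1
read 'L': q1 → q2
read 'L': q2 → q1
read 'R': q1 → q4
read 'R': q4 → q3
read 'L': q3 → q2
read 'R': q2 → q1
End state q1 is accepting.

Yes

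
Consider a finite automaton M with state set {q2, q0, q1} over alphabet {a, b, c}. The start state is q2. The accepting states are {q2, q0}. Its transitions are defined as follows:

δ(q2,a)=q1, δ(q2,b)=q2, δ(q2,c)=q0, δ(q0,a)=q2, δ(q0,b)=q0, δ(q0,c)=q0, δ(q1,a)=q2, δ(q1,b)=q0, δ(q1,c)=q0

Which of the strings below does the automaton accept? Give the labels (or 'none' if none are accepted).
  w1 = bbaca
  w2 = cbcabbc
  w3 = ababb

w1, w2, w3

w1: q2 → q2 → q2 → q1 → q0 → q2  → end q2, accepted
w2: q2 → q0 → q0 → q0 → q2 → q2 → q2 → q0  → end q0, accepted
w3: q2 → q1 → q0 → q2 → q2 → q2  → end q2, accepted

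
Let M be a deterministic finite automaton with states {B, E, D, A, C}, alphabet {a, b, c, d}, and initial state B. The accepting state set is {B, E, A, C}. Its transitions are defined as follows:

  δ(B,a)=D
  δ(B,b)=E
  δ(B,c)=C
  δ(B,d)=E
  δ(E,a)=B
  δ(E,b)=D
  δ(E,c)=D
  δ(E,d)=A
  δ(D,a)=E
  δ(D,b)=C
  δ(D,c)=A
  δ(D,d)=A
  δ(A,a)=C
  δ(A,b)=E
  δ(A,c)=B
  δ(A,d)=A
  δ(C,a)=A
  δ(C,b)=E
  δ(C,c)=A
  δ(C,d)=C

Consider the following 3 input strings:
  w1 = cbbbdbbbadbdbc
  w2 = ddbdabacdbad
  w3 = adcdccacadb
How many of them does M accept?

w1: B → C → E → D → C → C → E → D → C → A → A → E → A → E → D  → end D, rejected
w2: B → E → A → E → A → C → E → B → C → C → E → B → E  → end E, accepted
w3: B → D → A → B → E → D → A → C → A → C → C → E  → end E, accepted

2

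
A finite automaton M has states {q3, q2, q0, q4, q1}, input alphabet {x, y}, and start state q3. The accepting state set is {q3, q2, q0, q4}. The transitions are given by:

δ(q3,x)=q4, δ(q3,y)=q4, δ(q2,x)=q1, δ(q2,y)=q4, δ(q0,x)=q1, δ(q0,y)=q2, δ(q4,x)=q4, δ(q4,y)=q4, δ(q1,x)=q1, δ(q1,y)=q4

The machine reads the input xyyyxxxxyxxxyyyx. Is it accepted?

Yes

q3 → q4 → q4 → q4 → q4 → q4 → q4 → q4 → q4 → q4 → q4 → q4 → q4 → q4 → q4 → q4 → q4
End state q4 is accepting.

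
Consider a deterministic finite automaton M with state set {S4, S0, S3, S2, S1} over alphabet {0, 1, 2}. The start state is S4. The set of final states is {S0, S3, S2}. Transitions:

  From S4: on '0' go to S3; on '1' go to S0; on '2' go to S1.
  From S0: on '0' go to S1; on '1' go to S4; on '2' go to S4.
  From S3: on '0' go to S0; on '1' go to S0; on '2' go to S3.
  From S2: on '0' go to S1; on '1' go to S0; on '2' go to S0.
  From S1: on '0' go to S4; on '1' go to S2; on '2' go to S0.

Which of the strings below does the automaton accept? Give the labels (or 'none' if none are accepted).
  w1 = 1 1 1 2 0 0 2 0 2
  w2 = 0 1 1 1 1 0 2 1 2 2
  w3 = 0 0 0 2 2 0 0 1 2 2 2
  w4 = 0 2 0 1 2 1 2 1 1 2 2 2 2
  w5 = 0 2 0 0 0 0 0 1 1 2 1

w1:
  start at S4
  read '1': S4 → S0
  read '1': S0 → S4
  read '1': S4 → S0
  read '2': S0 → S4
  read '0': S4 → S3
  read '0': S3 → S0
  read '2': S0 → S4
  read '0': S4 → S3
  read '2': S3 → S3
  end S3, accepted
w2:
  start at S4
  read '0': S4 → S3
  read '1': S3 → S0
  read '1': S0 → S4
  read '1': S4 → S0
  read '1': S0 → S4
  read '0': S4 → S3
  read '2': S3 → S3
  read '1': S3 → S0
  read '2': S0 → S4
  read '2': S4 → S1
  end S1, rejected
w3:
  start at S4
  read '0': S4 → S3
  read '0': S3 → S0
  read '0': S0 → S1
  read '2': S1 → S0
  read '2': S0 → S4
  read '0': S4 → S3
  read '0': S3 → S0
  read '1': S0 → S4
  read '2': S4 → S1
  read '2': S1 → S0
  read '2': S0 → S4
  end S4, rejected
w4:
  start at S4
  read '0': S4 → S3
  read '2': S3 → S3
  read '0': S3 → S0
  read '1': S0 → S4
  read '2': S4 → S1
  read '1': S1 → S2
  read '2': S2 → S0
  read '1': S0 → S4
  read '1': S4 → S0
  read '2': S0 → S4
  read '2': S4 → S1
  read '2': S1 → S0
  read '2': S0 → S4
  end S4, rejected
w5:
  start at S4
  read '0': S4 → S3
  read '2': S3 → S3
  read '0': S3 → S0
  read '0': S0 → S1
  read '0': S1 → S4
  read '0': S4 → S3
  read '0': S3 → S0
  read '1': S0 → S4
  read '1': S4 → S0
  read '2': S0 → S4
  read '1': S4 → S0
  end S0, accepted

w1, w5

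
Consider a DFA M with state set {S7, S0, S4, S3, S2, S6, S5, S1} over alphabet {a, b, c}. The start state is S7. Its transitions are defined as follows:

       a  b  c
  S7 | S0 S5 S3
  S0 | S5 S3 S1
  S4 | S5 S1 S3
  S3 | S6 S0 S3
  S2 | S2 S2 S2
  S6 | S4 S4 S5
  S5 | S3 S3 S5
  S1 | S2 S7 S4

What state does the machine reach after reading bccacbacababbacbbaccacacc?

S5

start at S7
read 'b': S7 → S5
read 'c': S5 → S5
read 'c': S5 → S5
read 'a': S5 → S3
read 'c': S3 → S3
read 'b': S3 → S0
read 'a': S0 → S5
read 'c': S5 → S5
read 'a': S5 → S3
read 'b': S3 → S0
read 'a': S0 → S5
read 'b': S5 → S3
read 'b': S3 → S0
read 'a': S0 → S5
read 'c': S5 → S5
read 'b': S5 → S3
read 'b': S3 → S0
read 'a': S0 → S5
read 'c': S5 → S5
read 'c': S5 → S5
read 'a': S5 → S3
read 'c': S3 → S3
read 'a': S3 → S6
read 'c': S6 → S5
read 'c': S5 → S5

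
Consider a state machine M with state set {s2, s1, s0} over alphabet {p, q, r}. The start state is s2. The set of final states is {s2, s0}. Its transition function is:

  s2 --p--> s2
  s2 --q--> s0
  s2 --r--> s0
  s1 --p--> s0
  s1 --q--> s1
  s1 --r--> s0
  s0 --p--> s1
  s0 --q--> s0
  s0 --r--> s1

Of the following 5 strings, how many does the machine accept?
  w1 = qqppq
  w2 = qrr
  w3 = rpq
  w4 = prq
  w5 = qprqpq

w1:
  start at s2
  read 'q': s2 → s0
  read 'q': s0 → s0
  read 'p': s0 → s1
  read 'p': s1 → s0
  read 'q': s0 → s0
  end s0, accepted
w2:
  start at s2
  read 'q': s2 → s0
  read 'r': s0 → s1
  read 'r': s1 → s0
  end s0, accepted
w3:
  start at s2
  read 'r': s2 → s0
  read 'p': s0 → s1
  read 'q': s1 → s1
  end s1, rejected
w4:
  start at s2
  read 'p': s2 → s2
  read 'r': s2 → s0
  read 'q': s0 → s0
  end s0, accepted
w5:
  start at s2
  read 'q': s2 → s0
  read 'p': s0 → s1
  read 'r': s1 → s0
  read 'q': s0 → s0
  read 'p': s0 → s1
  read 'q': s1 → s1
  end s1, rejected

3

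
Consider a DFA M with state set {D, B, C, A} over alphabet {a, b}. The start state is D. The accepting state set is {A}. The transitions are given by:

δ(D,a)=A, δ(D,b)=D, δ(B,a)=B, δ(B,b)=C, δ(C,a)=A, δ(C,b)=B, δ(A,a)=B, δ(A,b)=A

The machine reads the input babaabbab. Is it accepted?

No

D → D → A → A → B → B → C → B → B → C
End state C is not accepting.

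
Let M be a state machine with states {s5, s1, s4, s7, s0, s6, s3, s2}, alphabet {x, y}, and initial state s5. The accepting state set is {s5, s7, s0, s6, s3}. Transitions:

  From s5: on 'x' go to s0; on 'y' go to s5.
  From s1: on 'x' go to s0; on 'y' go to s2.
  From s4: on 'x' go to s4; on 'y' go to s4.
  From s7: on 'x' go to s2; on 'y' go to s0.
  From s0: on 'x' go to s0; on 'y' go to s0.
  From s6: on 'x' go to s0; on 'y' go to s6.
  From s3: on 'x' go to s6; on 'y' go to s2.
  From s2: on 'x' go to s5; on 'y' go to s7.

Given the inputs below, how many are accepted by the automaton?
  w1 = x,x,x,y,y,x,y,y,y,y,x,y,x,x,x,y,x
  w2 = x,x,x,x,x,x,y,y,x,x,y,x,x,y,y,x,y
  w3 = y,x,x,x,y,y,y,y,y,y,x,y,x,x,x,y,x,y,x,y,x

3

w1:
  start at s5
  read 'x': s5 → s0
  read 'x': s0 → s0
  read 'x': s0 → s0
  read 'y': s0 → s0
  read 'y': s0 → s0
  read 'x': s0 → s0
  read 'y': s0 → s0
  read 'y': s0 → s0
  read 'y': s0 → s0
  read 'y': s0 → s0
  read 'x': s0 → s0
  read 'y': s0 → s0
  read 'x': s0 → s0
  read 'x': s0 → s0
  read 'x': s0 → s0
  read 'y': s0 → s0
  read 'x': s0 → s0
  end s0, accepted
w2:
  start at s5
  read 'x': s5 → s0
  read 'x': s0 → s0
  read 'x': s0 → s0
  read 'x': s0 → s0
  read 'x': s0 → s0
  read 'x': s0 → s0
  read 'y': s0 → s0
  read 'y': s0 → s0
  read 'x': s0 → s0
  read 'x': s0 → s0
  read 'y': s0 → s0
  read 'x': s0 → s0
  read 'x': s0 → s0
  read 'y': s0 → s0
  read 'y': s0 → s0
  read 'x': s0 → s0
  read 'y': s0 → s0
  end s0, accepted
w3:
  start at s5
  read 'y': s5 → s5
  read 'x': s5 → s0
  read 'x': s0 → s0
  read 'x': s0 → s0
  read 'y': s0 → s0
  read 'y': s0 → s0
  read 'y': s0 → s0
  read 'y': s0 → s0
  read 'y': s0 → s0
  read 'y': s0 → s0
  read 'x': s0 → s0
  read 'y': s0 → s0
  read 'x': s0 → s0
  read 'x': s0 → s0
  read 'x': s0 → s0
  read 'y': s0 → s0
  read 'x': s0 → s0
  read 'y': s0 → s0
  read 'x': s0 → s0
  read 'y': s0 → s0
  read 'x': s0 → s0
  end s0, accepted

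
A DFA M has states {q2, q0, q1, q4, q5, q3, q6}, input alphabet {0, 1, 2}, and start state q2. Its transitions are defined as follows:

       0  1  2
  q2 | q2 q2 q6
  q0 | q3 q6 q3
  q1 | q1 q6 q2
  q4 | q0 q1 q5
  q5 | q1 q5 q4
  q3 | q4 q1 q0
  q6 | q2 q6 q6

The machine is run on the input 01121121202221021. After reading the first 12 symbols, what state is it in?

q6

Trace: q2 -0-> q2 -1-> q2 -1-> q2 -2-> q6 -1-> q6 -1-> q6 -2-> q6 -1-> q6 -2-> q6 -0-> q2 -2-> q6 -2-> q6
After 12 symbols: q6.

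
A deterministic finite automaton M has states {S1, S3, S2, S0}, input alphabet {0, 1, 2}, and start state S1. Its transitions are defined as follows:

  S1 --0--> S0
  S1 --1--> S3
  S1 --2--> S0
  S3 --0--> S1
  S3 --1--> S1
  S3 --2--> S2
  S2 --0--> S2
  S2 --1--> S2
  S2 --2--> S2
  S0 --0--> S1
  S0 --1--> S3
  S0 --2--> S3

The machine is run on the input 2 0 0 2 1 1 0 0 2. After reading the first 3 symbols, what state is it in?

S1 → S0 → S1 → S0
After 3 symbols: S0.

S0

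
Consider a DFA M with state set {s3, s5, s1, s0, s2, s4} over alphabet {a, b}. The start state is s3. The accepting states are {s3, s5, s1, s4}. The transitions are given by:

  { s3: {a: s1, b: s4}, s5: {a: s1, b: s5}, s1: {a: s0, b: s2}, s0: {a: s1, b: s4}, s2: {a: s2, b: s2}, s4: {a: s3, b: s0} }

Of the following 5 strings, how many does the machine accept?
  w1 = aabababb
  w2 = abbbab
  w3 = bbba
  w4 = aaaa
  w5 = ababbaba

w1: Trace: s3 -a-> s1 -a-> s0 -b-> s4 -a-> s3 -b-> s4 -a-> s3 -b-> s4 -b-> s0  → end s0, rejected
w2: Trace: s3 -a-> s1 -b-> s2 -b-> s2 -b-> s2 -a-> s2 -b-> s2  → end s2, rejected
w3: Trace: s3 -b-> s4 -b-> s0 -b-> s4 -a-> s3  → end s3, accepted
w4: Trace: s3 -a-> s1 -a-> s0 -a-> s1 -a-> s0  → end s0, rejected
w5: Trace: s3 -a-> s1 -b-> s2 -a-> s2 -b-> s2 -b-> s2 -a-> s2 -b-> s2 -a-> s2  → end s2, rejected

1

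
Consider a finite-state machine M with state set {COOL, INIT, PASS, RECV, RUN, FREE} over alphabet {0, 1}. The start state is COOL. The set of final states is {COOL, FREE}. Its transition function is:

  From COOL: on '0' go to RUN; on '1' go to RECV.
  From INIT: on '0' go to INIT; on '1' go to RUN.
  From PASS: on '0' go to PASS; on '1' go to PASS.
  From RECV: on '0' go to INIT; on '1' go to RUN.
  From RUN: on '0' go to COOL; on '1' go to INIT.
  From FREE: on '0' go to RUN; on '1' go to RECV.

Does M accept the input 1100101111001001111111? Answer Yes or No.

Trace: COOL -1-> RECV -1-> RUN -0-> COOL -0-> RUN -1-> INIT -0-> INIT -1-> RUN -1-> INIT -1-> RUN -1-> INIT -0-> INIT -0-> INIT -1-> RUN -0-> COOL -0-> RUN -1-> INIT -1-> RUN -1-> INIT -1-> RUN -1-> INIT -1-> RUN -1-> INIT
End state INIT is not accepting.

No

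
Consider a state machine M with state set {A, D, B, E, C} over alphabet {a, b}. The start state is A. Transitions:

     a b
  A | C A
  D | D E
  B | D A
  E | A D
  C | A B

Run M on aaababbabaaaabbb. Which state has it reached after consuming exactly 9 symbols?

A → C → A → C → B → D → E → D → D → E
After 9 symbols: E.

E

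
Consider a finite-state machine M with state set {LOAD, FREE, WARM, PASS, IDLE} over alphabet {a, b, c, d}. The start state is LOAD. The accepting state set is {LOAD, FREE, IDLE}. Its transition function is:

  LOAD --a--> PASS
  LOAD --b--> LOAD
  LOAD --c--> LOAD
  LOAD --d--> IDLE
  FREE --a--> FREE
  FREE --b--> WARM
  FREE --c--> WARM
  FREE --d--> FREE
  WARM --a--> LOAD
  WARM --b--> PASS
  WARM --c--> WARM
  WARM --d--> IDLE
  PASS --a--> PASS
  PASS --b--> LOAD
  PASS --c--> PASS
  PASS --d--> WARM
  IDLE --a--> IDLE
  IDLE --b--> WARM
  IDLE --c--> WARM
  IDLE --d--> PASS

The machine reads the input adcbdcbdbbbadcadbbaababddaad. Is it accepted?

No

LOAD → PASS → WARM → WARM → PASS → WARM → WARM → PASS → WARM → PASS → LOAD → LOAD → PASS → WARM → WARM → LOAD → IDLE → WARM → PASS → PASS → PASS → LOAD → PASS → LOAD → IDLE → PASS → PASS → PASS → WARM
End state WARM is not accepting.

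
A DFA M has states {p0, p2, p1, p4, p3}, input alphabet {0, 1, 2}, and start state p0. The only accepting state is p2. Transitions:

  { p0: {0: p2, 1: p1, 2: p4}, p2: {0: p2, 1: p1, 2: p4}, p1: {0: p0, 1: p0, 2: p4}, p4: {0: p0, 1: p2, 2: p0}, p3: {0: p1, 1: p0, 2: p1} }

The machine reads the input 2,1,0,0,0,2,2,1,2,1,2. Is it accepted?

No

start at p0
read '2': p0 → p4
read '1': p4 → p2
read '0': p2 → p2
read '0': p2 → p2
read '0': p2 → p2
read '2': p2 → p4
read '2': p4 → p0
read '1': p0 → p1
read '2': p1 → p4
read '1': p4 → p2
read '2': p2 → p4
End state p4 is not accepting.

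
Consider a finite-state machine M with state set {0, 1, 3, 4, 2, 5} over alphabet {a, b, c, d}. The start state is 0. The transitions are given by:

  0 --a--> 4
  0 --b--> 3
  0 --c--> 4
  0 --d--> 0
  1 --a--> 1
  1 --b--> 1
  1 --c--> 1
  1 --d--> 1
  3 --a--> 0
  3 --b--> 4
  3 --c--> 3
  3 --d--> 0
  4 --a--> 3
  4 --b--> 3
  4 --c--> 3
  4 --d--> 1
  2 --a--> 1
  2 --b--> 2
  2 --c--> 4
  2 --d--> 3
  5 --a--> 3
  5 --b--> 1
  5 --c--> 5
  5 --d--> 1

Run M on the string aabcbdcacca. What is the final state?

1

Trace: 0 -a-> 4 -a-> 3 -b-> 4 -c-> 3 -b-> 4 -d-> 1 -c-> 1 -a-> 1 -c-> 1 -c-> 1 -a-> 1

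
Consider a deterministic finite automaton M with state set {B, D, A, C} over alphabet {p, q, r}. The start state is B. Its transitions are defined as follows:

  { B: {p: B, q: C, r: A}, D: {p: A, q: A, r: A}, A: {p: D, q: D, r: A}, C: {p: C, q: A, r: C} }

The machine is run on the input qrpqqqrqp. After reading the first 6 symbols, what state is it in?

A

start at B
read 'q': B → C
read 'r': C → C
read 'p': C → C
read 'q': C → A
read 'q': A → D
read 'q': D → A
After 6 symbols: A.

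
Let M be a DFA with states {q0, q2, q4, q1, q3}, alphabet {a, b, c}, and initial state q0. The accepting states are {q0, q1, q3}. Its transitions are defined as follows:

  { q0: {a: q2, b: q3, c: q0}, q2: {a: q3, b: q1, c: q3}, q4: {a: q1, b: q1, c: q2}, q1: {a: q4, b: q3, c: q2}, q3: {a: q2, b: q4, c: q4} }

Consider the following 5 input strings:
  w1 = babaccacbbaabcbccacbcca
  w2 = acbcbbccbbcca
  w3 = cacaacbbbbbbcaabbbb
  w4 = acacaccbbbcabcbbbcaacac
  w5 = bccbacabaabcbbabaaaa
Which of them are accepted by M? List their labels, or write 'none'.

w1: Trace: q0 -b-> q3 -a-> q2 -b-> q1 -a-> q4 -c-> q2 -c-> q3 -a-> q2 -c-> q3 -b-> q4 -b-> q1 -a-> q4 -a-> q1 -b-> q3 -c-> q4 -b-> q1 -c-> q2 -c-> q3 -a-> q2 -c-> q3 -b-> q4 -c-> q2 -c-> q3 -a-> q2  → end q2, rejected
w2: Trace: q0 -a-> q2 -c-> q3 -b-> q4 -c-> q2 -b-> q1 -b-> q3 -c-> q4 -c-> q2 -b-> q1 -b-> q3 -c-> q4 -c-> q2 -a-> q3  → end q3, accepted
w3: Trace: q0 -c-> q0 -a-> q2 -c-> q3 -a-> q2 -a-> q3 -c-> q4 -b-> q1 -b-> q3 -b-> q4 -b-> q1 -b-> q3 -b-> q4 -c-> q2 -a-> q3 -a-> q2 -b-> q1 -b-> q3 -b-> q4 -b-> q1  → end q1, accepted
w4: Trace: q0 -a-> q2 -c-> q3 -a-> q2 -c-> q3 -a-> q2 -c-> q3 -c-> q4 -b-> q1 -b-> q3 -b-> q4 -c-> q2 -a-> q3 -b-> q4 -c-> q2 -b-> q1 -b-> q3 -b-> q4 -c-> q2 -a-> q3 -a-> q2 -c-> q3 -a-> q2 -c-> q3  → end q3, accepted
w5: Trace: q0 -b-> q3 -c-> q4 -c-> q2 -b-> q1 -a-> q4 -c-> q2 -a-> q3 -b-> q4 -a-> q1 -a-> q4 -b-> q1 -c-> q2 -b-> q1 -b-> q3 -a-> q2 -b-> q1 -a-> q4 -a-> q1 -a-> q4 -a-> q1  → end q1, accepted

w2, w3, w4, w5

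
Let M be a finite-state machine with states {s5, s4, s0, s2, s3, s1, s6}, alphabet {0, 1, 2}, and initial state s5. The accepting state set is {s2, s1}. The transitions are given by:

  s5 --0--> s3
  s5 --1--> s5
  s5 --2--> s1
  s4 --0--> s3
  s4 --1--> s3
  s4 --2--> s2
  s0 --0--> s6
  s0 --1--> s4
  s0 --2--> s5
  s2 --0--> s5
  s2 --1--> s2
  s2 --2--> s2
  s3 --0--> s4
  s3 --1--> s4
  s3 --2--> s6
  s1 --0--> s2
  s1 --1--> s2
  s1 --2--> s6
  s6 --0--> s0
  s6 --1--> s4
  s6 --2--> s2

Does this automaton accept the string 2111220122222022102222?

Yes

Trace: s5 -2-> s1 -1-> s2 -1-> s2 -1-> s2 -2-> s2 -2-> s2 -0-> s5 -1-> s5 -2-> s1 -2-> s6 -2-> s2 -2-> s2 -2-> s2 -0-> s5 -2-> s1 -2-> s6 -1-> s4 -0-> s3 -2-> s6 -2-> s2 -2-> s2 -2-> s2
End state s2 is accepting.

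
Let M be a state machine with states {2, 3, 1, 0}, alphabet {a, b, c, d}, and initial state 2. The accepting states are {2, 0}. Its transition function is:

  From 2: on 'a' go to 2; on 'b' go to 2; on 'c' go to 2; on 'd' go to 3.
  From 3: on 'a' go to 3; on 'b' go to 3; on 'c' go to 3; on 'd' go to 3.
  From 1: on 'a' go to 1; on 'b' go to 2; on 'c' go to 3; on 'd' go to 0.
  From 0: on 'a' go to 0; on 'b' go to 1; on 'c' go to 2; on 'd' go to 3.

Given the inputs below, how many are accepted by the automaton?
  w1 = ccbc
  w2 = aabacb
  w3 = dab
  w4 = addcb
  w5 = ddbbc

w1:
  start at 2
  read 'c': 2 → 2
  read 'c': 2 → 2
  read 'b': 2 → 2
  read 'c': 2 → 2
  end 2, accepted
w2:
  start at 2
  read 'a': 2 → 2
  read 'a': 2 → 2
  read 'b': 2 → 2
  read 'a': 2 → 2
  read 'c': 2 → 2
  read 'b': 2 → 2
  end 2, accepted
w3:
  start at 2
  read 'd': 2 → 3
  read 'a': 3 → 3
  read 'b': 3 → 3
  end 3, rejected
w4:
  start at 2
  read 'a': 2 → 2
  read 'd': 2 → 3
  read 'd': 3 → 3
  read 'c': 3 → 3
  read 'b': 3 → 3
  end 3, rejected
w5:
  start at 2
  read 'd': 2 → 3
  read 'd': 3 → 3
  read 'b': 3 → 3
  read 'b': 3 → 3
  read 'c': 3 → 3
  end 3, rejected

2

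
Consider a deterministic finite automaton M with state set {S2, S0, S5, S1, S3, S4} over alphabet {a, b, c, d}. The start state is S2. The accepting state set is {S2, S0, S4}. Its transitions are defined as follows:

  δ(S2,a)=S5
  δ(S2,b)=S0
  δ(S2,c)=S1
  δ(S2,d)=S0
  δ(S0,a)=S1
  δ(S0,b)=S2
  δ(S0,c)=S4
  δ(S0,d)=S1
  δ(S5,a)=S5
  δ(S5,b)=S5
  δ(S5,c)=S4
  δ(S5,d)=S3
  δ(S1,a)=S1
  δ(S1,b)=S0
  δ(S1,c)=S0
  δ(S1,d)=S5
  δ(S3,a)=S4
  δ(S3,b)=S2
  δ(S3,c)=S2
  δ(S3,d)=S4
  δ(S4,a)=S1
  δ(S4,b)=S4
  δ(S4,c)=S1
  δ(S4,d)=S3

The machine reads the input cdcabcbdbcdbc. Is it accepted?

Yes

Trace: S2 -c-> S1 -d-> S5 -c-> S4 -a-> S1 -b-> S0 -c-> S4 -b-> S4 -d-> S3 -b-> S2 -c-> S1 -d-> S5 -b-> S5 -c-> S4
End state S4 is accepting.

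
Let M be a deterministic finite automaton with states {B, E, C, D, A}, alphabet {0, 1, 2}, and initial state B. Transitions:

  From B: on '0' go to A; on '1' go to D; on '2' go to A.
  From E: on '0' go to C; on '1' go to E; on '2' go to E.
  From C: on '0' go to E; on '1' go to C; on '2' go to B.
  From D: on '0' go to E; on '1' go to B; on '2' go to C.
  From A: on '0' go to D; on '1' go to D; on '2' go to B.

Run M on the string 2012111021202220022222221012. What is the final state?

E

Trace: B -2-> A -0-> D -1-> B -2-> A -1-> D -1-> B -1-> D -0-> E -2-> E -1-> E -2-> E -0-> C -2-> B -2-> A -2-> B -0-> A -0-> D -2-> C -2-> B -2-> A -2-> B -2-> A -2-> B -2-> A -1-> D -0-> E -1-> E -2-> E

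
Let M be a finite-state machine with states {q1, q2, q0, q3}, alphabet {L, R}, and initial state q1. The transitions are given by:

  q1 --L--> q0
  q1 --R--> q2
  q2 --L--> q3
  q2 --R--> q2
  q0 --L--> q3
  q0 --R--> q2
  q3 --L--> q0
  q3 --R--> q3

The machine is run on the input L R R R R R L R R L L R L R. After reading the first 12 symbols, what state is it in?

q3

start at q1
read 'L': q1 → q0
read 'R': q0 → q2
read 'R': q2 → q2
read 'R': q2 → q2
read 'R': q2 → q2
read 'R': q2 → q2
read 'L': q2 → q3
read 'R': q3 → q3
read 'R': q3 → q3
read 'L': q3 → q0
read 'L': q0 → q3
read 'R': q3 → q3
After 12 symbols: q3.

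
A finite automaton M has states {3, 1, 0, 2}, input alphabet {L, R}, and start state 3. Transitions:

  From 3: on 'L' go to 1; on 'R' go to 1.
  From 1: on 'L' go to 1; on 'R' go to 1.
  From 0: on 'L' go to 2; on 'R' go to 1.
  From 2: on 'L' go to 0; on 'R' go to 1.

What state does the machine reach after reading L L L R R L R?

1

start at 3
read 'L': 3 → 1
read 'L': 1 → 1
read 'L': 1 → 1
read 'R': 1 → 1
read 'R': 1 → 1
read 'L': 1 → 1
read 'R': 1 → 1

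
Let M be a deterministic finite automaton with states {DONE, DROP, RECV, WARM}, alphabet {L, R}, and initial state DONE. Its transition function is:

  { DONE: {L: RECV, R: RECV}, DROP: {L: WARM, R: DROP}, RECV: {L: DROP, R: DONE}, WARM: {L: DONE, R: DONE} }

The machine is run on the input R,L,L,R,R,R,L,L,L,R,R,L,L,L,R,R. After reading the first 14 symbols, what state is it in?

Trace: DONE -R-> RECV -L-> DROP -L-> WARM -R-> DONE -R-> RECV -R-> DONE -L-> RECV -L-> DROP -L-> WARM -R-> DONE -R-> RECV -L-> DROP -L-> WARM -L-> DONE
After 14 symbols: DONE.

DONE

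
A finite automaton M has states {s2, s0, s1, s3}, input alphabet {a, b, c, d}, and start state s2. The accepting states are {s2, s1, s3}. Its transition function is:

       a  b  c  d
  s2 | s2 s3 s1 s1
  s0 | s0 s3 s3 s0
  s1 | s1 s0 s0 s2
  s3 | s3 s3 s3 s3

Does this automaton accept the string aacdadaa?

Trace: s2 -a-> s2 -a-> s2 -c-> s1 -d-> s2 -a-> s2 -d-> s1 -a-> s1 -a-> s1
End state s1 is accepting.

Yes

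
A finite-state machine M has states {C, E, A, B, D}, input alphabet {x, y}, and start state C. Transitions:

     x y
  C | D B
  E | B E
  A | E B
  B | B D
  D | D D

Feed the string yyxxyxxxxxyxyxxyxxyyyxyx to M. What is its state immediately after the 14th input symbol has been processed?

start at C
read 'y': C → B
read 'y': B → D
read 'x': D → D
read 'x': D → D
read 'y': D → D
read 'x': D → D
read 'x': D → D
read 'x': D → D
read 'x': D → D
read 'x': D → D
read 'y': D → D
read 'x': D → D
read 'y': D → D
read 'x': D → D
After 14 symbols: D.

D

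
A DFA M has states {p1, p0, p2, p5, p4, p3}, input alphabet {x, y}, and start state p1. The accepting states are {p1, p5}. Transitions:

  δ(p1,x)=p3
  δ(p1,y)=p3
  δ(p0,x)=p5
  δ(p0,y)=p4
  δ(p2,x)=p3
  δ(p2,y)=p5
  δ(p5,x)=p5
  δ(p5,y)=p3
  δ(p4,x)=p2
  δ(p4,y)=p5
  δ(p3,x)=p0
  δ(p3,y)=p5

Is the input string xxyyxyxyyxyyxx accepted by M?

Trace: p1 -x-> p3 -x-> p0 -y-> p4 -y-> p5 -x-> p5 -y-> p3 -x-> p0 -y-> p4 -y-> p5 -x-> p5 -y-> p3 -y-> p5 -x-> p5 -x-> p5
End state p5 is accepting.

Yes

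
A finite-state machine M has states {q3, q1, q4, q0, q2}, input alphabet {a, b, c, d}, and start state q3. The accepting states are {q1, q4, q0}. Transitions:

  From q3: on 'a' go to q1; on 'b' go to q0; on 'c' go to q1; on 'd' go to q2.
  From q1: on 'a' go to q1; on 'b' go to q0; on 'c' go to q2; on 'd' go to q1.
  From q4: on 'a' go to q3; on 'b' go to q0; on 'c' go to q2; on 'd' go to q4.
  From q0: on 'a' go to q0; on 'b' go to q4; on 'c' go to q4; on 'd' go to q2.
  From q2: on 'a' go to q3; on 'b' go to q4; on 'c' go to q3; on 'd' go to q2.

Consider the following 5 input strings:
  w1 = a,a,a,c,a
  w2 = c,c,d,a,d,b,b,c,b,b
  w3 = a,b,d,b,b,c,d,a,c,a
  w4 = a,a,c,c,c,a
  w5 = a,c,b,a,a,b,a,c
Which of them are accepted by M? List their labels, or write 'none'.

w2, w3, w4, w5

w1: q3 → q1 → q1 → q1 → q2 → q3  → end q3, rejected
w2: q3 → q1 → q2 → q2 → q3 → q2 → q4 → q0 → q4 → q0 → q4  → end q4, accepted
w3: q3 → q1 → q0 → q2 → q4 → q0 → q4 → q4 → q3 → q1 → q1  → end q1, accepted
w4: q3 → q1 → q1 → q2 → q3 → q1 → q1  → end q1, accepted
w5: q3 → q1 → q2 → q4 → q3 → q1 → q0 → q0 → q4  → end q4, accepted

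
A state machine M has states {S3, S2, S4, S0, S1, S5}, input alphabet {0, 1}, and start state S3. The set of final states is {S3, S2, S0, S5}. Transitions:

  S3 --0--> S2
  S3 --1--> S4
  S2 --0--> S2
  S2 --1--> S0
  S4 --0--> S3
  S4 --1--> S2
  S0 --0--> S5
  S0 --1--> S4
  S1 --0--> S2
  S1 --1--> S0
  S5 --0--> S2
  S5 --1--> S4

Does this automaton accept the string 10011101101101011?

S3 → S4 → S3 → S2 → S0 → S4 → S2 → S2 → S0 → S4 → S3 → S4 → S2 → S2 → S0 → S5 → S4 → S2
End state S2 is accepting.

Yes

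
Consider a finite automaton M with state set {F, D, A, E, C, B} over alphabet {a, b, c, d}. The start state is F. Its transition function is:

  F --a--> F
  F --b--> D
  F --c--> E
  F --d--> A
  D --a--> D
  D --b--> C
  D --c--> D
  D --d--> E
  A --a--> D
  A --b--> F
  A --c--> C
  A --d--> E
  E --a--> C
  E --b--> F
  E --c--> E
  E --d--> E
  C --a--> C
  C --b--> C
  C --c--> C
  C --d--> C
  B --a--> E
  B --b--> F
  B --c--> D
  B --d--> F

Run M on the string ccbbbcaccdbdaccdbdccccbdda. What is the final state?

C

start at F
read 'c': F → E
read 'c': E → E
read 'b': E → F
read 'b': F → D
read 'b': D → C
read 'c': C → C
read 'a': C → C
read 'c': C → C
read 'c': C → C
read 'd': C → C
read 'b': C → C
read 'd': C → C
read 'a': C → C
read 'c': C → C
read 'c': C → C
read 'd': C → C
read 'b': C → C
read 'd': C → C
read 'c': C → C
read 'c': C → C
read 'c': C → C
read 'c': C → C
read 'b': C → C
read 'd': C → C
read 'd': C → C
read 'a': C → C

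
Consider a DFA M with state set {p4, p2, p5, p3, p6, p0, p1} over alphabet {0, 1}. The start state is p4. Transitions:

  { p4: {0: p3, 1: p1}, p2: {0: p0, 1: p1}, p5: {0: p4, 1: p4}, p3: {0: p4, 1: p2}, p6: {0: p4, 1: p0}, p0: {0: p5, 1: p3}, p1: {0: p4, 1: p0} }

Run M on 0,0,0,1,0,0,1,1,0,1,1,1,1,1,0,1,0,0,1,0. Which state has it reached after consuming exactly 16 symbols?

p1

p4 → p3 → p4 → p3 → p2 → p0 → p5 → p4 → p1 → p4 → p1 → p0 → p3 → p2 → p1 → p4 → p1
After 16 symbols: p1.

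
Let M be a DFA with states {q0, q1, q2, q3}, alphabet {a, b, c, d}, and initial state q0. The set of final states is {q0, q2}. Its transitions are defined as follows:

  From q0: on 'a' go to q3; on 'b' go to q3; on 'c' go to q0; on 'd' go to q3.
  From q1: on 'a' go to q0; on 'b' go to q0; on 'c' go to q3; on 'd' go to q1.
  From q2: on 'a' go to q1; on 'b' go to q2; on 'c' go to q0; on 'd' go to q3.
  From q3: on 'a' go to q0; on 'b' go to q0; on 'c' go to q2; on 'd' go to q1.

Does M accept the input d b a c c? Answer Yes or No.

q0 → q3 → q0 → q3 → q2 → q0
End state q0 is accepting.

Yes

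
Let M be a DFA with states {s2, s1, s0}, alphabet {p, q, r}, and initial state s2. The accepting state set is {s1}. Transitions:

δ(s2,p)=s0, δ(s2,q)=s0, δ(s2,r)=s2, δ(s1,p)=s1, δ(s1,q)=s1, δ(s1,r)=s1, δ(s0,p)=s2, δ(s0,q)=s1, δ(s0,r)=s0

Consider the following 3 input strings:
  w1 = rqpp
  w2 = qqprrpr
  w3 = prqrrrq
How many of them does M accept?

w1:
  start at s2
  read 'r': s2 → s2
  read 'q': s2 → s0
  read 'p': s0 → s2
  read 'p': s2 → s0
  end s0, rejected
w2:
  start at s2
  read 'q': s2 → s0
  read 'q': s0 → s1
  read 'p': s1 → s1
  read 'r': s1 → s1
  read 'r': s1 → s1
  read 'p': s1 → s1
  read 'r': s1 → s1
  end s1, accepted
w3:
  start at s2
  read 'p': s2 → s0
  read 'r': s0 → s0
  read 'q': s0 → s1
  read 'r': s1 → s1
  read 'r': s1 → s1
  read 'r': s1 → s1
  read 'q': s1 → s1
  end s1, accepted

2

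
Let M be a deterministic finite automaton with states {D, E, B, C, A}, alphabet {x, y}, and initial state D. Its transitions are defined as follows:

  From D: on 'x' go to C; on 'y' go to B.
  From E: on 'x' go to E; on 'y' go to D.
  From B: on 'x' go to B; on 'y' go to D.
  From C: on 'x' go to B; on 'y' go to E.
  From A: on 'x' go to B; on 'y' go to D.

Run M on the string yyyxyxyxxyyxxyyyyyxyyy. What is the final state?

start at D
read 'y': D → B
read 'y': B → D
read 'y': D → B
read 'x': B → B
read 'y': B → D
read 'x': D → C
read 'y': C → E
read 'x': E → E
read 'x': E → E
read 'y': E → D
read 'y': D → B
read 'x': B → B
read 'x': B → B
read 'y': B → D
read 'y': D → B
read 'y': B → D
read 'y': D → B
read 'y': B → D
read 'x': D → C
read 'y': C → E
read 'y': E → D
read 'y': D → B

B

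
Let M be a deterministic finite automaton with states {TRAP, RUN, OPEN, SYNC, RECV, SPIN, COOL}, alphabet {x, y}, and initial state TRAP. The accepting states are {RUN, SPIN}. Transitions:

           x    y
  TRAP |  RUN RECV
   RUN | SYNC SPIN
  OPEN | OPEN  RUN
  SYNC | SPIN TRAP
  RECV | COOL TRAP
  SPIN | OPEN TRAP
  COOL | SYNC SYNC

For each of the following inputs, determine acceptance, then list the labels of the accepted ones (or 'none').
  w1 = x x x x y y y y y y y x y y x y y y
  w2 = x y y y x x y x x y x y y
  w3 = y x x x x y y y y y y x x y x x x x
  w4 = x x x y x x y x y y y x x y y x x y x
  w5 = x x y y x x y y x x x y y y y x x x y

w1: TRAP → RUN → SYNC → SPIN → OPEN → RUN → SPIN → TRAP → RECV → TRAP → RECV → TRAP → RUN → SPIN → TRAP → RUN → SPIN → TRAP → RECV  → end RECV, rejected
w2: TRAP → RUN → SPIN → TRAP → RECV → COOL → SYNC → TRAP → RUN → SYNC → TRAP → RUN → SPIN → TRAP  → end TRAP, rejected
w3: TRAP → RECV → COOL → SYNC → SPIN → OPEN → RUN → SPIN → TRAP → RECV → TRAP → RECV → COOL → SYNC → TRAP → RUN → SYNC → SPIN → OPEN  → end OPEN, rejected
w4: TRAP → RUN → SYNC → SPIN → TRAP → RUN → SYNC → TRAP → RUN → SPIN → TRAP → RECV → COOL → SYNC → TRAP → RECV → COOL → SYNC → TRAP → RUN  → end RUN, accepted
w5: TRAP → RUN → SYNC → TRAP → RECV → COOL → SYNC → TRAP → RECV → COOL → SYNC → SPIN → TRAP → RECV → TRAP → RECV → COOL → SYNC → SPIN → TRAP  → end TRAP, rejected

w4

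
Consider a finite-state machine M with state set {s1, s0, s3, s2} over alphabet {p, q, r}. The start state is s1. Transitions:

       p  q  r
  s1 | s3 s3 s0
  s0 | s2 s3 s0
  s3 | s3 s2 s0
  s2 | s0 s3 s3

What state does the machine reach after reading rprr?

start at s1
read 'r': s1 → s0
read 'p': s0 → s2
read 'r': s2 → s3
read 'r': s3 → s0

s0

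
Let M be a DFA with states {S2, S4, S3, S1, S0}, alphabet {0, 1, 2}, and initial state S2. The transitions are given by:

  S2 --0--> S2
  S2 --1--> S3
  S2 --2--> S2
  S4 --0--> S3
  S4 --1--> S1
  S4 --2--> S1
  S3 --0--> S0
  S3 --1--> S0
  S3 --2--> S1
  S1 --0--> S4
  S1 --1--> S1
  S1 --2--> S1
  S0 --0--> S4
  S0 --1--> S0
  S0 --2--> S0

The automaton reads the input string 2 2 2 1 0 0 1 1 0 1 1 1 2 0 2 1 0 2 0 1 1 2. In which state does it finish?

S1

start at S2
read '2': S2 → S2
read '2': S2 → S2
read '2': S2 → S2
read '1': S2 → S3
read '0': S3 → S0
read '0': S0 → S4
read '1': S4 → S1
read '1': S1 → S1
read '0': S1 → S4
read '1': S4 → S1
read '1': S1 → S1
read '1': S1 → S1
read '2': S1 → S1
read '0': S1 → S4
read '2': S4 → S1
read '1': S1 → S1
read '0': S1 → S4
read '2': S4 → S1
read '0': S1 → S4
read '1': S4 → S1
read '1': S1 → S1
read '2': S1 → S1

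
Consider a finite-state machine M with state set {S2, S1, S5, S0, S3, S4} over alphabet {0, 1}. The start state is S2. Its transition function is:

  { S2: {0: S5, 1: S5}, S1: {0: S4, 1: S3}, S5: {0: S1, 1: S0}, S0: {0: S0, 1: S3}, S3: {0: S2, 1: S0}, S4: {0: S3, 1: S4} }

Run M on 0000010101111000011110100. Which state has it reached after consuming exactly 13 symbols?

S0

start at S2
read '0': S2 → S5
read '0': S5 → S1
read '0': S1 → S4
read '0': S4 → S3
read '0': S3 → S2
read '1': S2 → S5
read '0': S5 → S1
read '1': S1 → S3
read '0': S3 → S2
read '1': S2 → S5
read '1': S5 → S0
read '1': S0 → S3
read '1': S3 → S0
After 13 symbols: S0.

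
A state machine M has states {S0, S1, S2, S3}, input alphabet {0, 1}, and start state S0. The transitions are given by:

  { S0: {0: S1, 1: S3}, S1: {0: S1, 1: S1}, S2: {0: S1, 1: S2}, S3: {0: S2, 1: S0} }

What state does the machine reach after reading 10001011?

start at S0
read '1': S0 → S3
read '0': S3 → S2
read '0': S2 → S1
read '0': S1 → S1
read '1': S1 → S1
read '0': S1 → S1
read '1': S1 → S1
read '1': S1 → S1

S1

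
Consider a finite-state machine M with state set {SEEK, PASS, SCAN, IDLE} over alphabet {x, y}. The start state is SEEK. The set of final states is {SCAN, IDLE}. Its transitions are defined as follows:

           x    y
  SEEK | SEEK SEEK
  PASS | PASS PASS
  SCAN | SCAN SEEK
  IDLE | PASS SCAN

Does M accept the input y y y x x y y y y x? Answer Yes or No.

No

Trace: SEEK -y-> SEEK -y-> SEEK -y-> SEEK -x-> SEEK -x-> SEEK -y-> SEEK -y-> SEEK -y-> SEEK -y-> SEEK -x-> SEEK
End state SEEK is not accepting.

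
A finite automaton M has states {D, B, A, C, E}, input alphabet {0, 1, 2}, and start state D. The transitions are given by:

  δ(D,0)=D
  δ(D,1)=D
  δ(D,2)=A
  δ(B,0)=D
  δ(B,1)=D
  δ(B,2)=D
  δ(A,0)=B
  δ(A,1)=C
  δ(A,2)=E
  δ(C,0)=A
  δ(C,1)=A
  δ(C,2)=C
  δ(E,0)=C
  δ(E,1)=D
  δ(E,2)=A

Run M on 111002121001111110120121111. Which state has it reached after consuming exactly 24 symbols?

C

start at D
read '1': D → D
read '1': D → D
read '1': D → D
read '0': D → D
read '0': D → D
read '2': D → A
read '1': A → C
read '2': C → C
read '1': C → A
read '0': A → B
read '0': B → D
read '1': D → D
read '1': D → D
read '1': D → D
read '1': D → D
read '1': D → D
read '1': D → D
read '0': D → D
read '1': D → D
read '2': D → A
read '0': A → B
read '1': B → D
read '2': D → A
read '1': A → C
After 24 symbols: C.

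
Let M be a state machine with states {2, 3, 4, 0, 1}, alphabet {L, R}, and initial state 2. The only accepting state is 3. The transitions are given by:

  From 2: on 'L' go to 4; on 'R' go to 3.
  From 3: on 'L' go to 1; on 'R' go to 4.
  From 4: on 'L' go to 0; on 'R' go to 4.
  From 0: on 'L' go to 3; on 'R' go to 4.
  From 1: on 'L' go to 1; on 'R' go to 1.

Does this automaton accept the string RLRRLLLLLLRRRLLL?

2 → 3 → 1 → 1 → 1 → 1 → 1 → 1 → 1 → 1 → 1 → 1 → 1 → 1 → 1 → 1 → 1
End state 1 is not accepting.

No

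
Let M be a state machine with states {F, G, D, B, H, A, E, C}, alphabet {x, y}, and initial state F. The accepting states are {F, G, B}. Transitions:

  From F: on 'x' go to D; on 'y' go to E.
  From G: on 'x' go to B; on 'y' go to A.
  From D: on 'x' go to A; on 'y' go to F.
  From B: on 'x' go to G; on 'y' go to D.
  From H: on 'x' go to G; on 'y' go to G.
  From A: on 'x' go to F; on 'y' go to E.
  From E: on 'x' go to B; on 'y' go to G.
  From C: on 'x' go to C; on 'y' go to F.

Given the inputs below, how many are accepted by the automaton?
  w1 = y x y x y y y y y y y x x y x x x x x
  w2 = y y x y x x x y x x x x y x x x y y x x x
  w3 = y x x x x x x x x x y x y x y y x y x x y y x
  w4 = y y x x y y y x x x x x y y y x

3

w1: Trace: F -y-> E -x-> B -y-> D -x-> A -y-> E -y-> G -y-> A -y-> E -y-> G -y-> A -y-> E -x-> B -x-> G -y-> A -x-> F -x-> D -x-> A -x-> F -x-> D  → end D, rejected
w2: Trace: F -y-> E -y-> G -x-> B -y-> D -x-> A -x-> F -x-> D -y-> F -x-> D -x-> A -x-> F -x-> D -y-> F -x-> D -x-> A -x-> F -y-> E -y-> G -x-> B -x-> G -x-> B  → end B, accepted
w3: Trace: F -y-> E -x-> B -x-> G -x-> B -x-> G -x-> B -x-> G -x-> B -x-> G -x-> B -y-> D -x-> A -y-> E -x-> B -y-> D -y-> F -x-> D -y-> F -x-> D -x-> A -y-> E -y-> G -x-> B  → end B, accepted
w4: Trace: F -y-> E -y-> G -x-> B -x-> G -y-> A -y-> E -y-> G -x-> B -x-> G -x-> B -x-> G -x-> B -y-> D -y-> F -y-> E -x-> B  → end B, accepted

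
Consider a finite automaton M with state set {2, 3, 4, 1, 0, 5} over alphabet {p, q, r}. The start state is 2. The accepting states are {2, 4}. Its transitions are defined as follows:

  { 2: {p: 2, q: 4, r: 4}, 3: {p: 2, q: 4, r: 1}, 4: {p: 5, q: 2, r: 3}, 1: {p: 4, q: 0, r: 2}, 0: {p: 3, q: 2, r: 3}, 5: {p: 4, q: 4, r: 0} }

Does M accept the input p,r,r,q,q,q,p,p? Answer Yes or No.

Yes

Trace: 2 -p-> 2 -r-> 4 -r-> 3 -q-> 4 -q-> 2 -q-> 4 -p-> 5 -p-> 4
End state 4 is accepting.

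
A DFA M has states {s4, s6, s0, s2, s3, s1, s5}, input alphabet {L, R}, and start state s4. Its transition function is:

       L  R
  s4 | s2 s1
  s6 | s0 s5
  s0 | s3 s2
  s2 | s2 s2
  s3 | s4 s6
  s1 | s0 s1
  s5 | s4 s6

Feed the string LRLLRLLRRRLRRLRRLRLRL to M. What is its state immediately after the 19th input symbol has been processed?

s2

Trace: s4 -L-> s2 -R-> s2 -L-> s2 -L-> s2 -R-> s2 -L-> s2 -L-> s2 -R-> s2 -R-> s2 -R-> s2 -L-> s2 -R-> s2 -R-> s2 -L-> s2 -R-> s2 -R-> s2 -L-> s2 -R-> s2 -L-> s2
After 19 symbols: s2.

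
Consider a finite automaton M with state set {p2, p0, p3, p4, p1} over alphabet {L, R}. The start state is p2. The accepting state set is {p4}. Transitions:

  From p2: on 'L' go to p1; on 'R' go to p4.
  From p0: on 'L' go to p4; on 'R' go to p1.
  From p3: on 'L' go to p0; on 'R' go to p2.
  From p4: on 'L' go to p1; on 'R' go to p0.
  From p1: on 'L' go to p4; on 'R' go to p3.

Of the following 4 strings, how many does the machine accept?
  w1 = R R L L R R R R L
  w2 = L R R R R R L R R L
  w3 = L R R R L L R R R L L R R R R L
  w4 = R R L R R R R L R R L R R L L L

2

w1:
  start at p2
  read 'R': p2 → p4
  read 'R': p4 → p0
  read 'L': p0 → p4
  read 'L': p4 → p1
  read 'R': p1 → p3
  read 'R': p3 → p2
  read 'R': p2 → p4
  read 'R': p4 → p0
  read 'L': p0 → p4
  end p4, accepted
w2:
  start at p2
  read 'L': p2 → p1
  read 'R': p1 → p3
  read 'R': p3 → p2
  read 'R': p2 → p4
  read 'R': p4 → p0
  read 'R': p0 → p1
  read 'L': p1 → p4
  read 'R': p4 → p0
  read 'R': p0 → p1
  read 'L': p1 → p4
  end p4, accepted
w3:
  start at p2
  read 'L': p2 → p1
  read 'R': p1 → p3
  read 'R': p3 → p2
  read 'R': p2 → p4
  read 'L': p4 → p1
  read 'L': p1 → p4
  read 'R': p4 → p0
  read 'R': p0 → p1
  read 'R': p1 → p3
  read 'L': p3 → p0
  read 'L': p0 → p4
  read 'R': p4 → p0
  read 'R': p0 → p1
  read 'R': p1 → p3
  read 'R': p3 → p2
  read 'L': p2 → p1
  end p1, rejected
w4:
  start at p2
  read 'R': p2 → p4
  read 'R': p4 → p0
  read 'L': p0 → p4
  read 'R': p4 → p0
  read 'R': p0 → p1
  read 'R': p1 → p3
  read 'R': p3 → p2
  read 'L': p2 → p1
  read 'R': p1 → p3
  read 'R': p3 → p2
  read 'L': p2 → p1
  read 'R': p1 → p3
  read 'R': p3 → p2
  read 'L': p2 → p1
  read 'L': p1 → p4
  read 'L': p4 → p1
  end p1, rejected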